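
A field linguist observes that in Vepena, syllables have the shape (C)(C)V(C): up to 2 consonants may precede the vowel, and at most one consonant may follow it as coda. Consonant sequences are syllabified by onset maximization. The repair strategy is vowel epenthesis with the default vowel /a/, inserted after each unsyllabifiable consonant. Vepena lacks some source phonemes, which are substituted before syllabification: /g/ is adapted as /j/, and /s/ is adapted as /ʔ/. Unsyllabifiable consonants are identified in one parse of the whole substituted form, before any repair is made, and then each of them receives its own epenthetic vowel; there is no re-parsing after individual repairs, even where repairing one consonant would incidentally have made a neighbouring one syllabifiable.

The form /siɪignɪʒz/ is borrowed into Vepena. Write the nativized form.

ʔiɪijnɪʒza

Substitution: /s/ → /ʔ/, /g/ → /j/, giving /ʔiɪijnɪʒz/.
Under (C)(C)V(C), the unsyllabifiable consonants are /z/ (at most one coda consonant is licensed; onsets may contain at most 2 consonants).
Each unlicensed consonant becomes the onset of a new syllable: /z/ → /za/.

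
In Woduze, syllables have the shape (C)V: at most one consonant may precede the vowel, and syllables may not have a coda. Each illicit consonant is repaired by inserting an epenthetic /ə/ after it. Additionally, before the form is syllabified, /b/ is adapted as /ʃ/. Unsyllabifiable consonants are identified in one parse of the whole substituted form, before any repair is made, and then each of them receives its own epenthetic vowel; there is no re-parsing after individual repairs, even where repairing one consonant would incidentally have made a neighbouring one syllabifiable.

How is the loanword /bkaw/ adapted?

ʃəkawə

Substitution: /b/ → /ʃ/, giving /ʃkaw/.
Syllabifying with onset maximization leaves /ʃ/, /w/ stranded (no codas are permitted; onsets are limited to one consonant).
Epenthesis after each stranded consonant: /ʃ/ → /ʃə/, /w/ → /wə/.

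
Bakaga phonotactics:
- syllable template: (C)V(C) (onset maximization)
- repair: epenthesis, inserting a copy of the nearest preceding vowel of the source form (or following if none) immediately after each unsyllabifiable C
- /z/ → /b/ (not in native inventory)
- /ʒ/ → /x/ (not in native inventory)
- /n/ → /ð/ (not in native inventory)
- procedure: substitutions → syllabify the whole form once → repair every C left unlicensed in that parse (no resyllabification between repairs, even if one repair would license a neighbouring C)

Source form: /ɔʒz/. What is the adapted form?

ɔxbɔ

Substitution: /ʒ/ → /x/, /z/ → /b/, giving /ɔxb/.
Under (C)V(C), the unsyllabifiable consonants are /b/ (at most one coda consonant is licensed; onsets are limited to one consonant).
Inserting the epenthetic vowel yields /b/ → /bɔ/.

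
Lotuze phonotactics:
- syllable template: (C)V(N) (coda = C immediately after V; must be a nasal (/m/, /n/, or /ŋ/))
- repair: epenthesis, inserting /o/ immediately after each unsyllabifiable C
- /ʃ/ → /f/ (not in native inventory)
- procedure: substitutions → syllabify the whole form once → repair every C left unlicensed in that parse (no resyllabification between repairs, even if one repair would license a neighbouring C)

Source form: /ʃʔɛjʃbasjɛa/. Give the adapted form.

Substitution: /ʃ/ → /f/, giving /fʔɛjfbasjɛa/.
Syllabifying with onset maximization leaves /f/, /j/, /f/, /s/ stranded (only a nasal (/m/, /n/, or /ŋ/) is licensed in coda position; onsets are limited to one consonant).
Each unlicensed consonant becomes the onset of a new syllable: /f/ → /fo/, /j/ → /jo/, /f/ → /fo/, /s/ → /so/.

foʔɛjofobasojɛa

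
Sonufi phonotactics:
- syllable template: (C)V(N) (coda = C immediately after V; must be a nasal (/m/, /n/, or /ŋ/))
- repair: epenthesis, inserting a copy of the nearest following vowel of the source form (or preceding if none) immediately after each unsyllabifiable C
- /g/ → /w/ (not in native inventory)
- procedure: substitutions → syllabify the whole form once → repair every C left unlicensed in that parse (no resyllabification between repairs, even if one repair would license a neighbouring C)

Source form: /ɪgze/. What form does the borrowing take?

Substitution: /g/ → /w/, giving /ɪwze/.
Under (C)V(N), the unsyllabifiable consonants are /w/ (only a nasal (/m/, /n/, or /ŋ/) is licensed in coda position; onsets are limited to one consonant).
Each unlicensed consonant becomes the onset of a new syllable: /w/ → /we/.

ɪweze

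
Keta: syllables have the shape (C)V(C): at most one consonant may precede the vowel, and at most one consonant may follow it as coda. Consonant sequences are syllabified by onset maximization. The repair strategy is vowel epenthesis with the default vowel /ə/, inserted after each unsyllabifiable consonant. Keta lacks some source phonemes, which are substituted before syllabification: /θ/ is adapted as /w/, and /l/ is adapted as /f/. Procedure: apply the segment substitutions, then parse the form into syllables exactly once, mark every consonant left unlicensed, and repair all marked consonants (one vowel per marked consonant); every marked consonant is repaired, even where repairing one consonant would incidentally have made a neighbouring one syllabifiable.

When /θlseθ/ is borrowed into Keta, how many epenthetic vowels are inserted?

2

After substitution the input is /wfsew/.
The unsyllabifiable consonants are /w/, /f/; each receives one epenthetic vowel.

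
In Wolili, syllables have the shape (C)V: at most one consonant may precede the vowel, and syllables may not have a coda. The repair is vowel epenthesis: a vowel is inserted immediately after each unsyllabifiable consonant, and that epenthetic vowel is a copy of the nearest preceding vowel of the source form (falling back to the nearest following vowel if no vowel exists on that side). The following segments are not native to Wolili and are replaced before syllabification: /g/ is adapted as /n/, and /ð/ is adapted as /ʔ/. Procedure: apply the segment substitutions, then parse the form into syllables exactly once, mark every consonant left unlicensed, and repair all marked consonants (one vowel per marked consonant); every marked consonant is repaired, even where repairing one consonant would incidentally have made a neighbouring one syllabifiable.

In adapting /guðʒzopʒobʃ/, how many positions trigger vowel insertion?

After substitution the input is /nuʔʒzopʒobʃ/.
The unsyllabifiable consonants are /ʔ/, /ʒ/, /p/, /b/, /ʃ/; each receives one epenthetic vowel.

5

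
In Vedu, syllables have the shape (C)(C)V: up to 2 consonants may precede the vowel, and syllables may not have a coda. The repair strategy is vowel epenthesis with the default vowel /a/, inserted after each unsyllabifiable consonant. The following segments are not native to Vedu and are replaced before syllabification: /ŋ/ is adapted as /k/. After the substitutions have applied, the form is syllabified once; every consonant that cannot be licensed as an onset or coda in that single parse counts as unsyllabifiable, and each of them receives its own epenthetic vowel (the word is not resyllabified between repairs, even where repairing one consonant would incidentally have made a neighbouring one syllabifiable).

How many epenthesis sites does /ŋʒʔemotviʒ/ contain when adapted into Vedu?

After substitution the input is /kʒʔemotviʒ/.
The unsyllabifiable consonants are /k/, /ʒ/; each receives one epenthetic vowel.

2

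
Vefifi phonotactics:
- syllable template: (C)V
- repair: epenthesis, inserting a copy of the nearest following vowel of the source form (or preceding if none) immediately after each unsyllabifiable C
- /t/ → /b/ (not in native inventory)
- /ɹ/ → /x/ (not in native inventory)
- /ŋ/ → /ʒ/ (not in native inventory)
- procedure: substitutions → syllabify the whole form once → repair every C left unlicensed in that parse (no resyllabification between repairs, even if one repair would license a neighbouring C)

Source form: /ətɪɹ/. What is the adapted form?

Substitution: /t/ → /b/, /ɹ/ → /x/, giving /əbɪx/.
Under (C)V, the unsyllabifiable consonants are /x/ (no codas are permitted; onsets are limited to one consonant).
Each unlicensed consonant becomes the onset of a new syllable: /x/ → /xɪ/.

əbɪxɪ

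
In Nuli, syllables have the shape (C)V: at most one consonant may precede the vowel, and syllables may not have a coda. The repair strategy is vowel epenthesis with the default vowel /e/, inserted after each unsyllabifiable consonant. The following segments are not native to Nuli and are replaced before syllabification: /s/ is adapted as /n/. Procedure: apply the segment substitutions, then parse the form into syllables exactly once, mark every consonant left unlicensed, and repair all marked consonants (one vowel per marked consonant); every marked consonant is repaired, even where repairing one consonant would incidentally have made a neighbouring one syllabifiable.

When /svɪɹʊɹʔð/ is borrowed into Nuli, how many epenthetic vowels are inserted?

4

After substitution the input is /nvɪɹʊɹʔð/.
The unsyllabifiable consonants are /n/, /ɹ/, /ʔ/, /ð/; each receives one epenthetic vowel.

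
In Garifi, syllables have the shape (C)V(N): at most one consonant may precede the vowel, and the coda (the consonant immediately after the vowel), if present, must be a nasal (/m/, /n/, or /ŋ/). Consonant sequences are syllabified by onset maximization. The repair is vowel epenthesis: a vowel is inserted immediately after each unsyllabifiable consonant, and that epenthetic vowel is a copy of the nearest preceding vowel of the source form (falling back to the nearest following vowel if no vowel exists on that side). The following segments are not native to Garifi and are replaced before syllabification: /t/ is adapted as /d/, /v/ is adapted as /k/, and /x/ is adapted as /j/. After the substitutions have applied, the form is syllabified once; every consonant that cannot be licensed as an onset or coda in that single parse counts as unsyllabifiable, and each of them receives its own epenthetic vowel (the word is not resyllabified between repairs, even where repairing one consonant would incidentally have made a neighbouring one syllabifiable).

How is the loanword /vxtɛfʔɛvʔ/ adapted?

Substitution: /v/ → /k/, /x/ → /j/, /t/ → /d/, giving /kjdɛfʔɛkʔ/.
Under (C)V(N), the unsyllabifiable consonants are /k/, /j/, /f/, /k/, /ʔ/ (only a nasal (/m/, /n/, or /ŋ/) is licensed in coda position; onsets are limited to one consonant).
Inserting the epenthetic vowel yields /k/ → /kɛ/, /j/ → /jɛ/, /f/ → /fɛ/, /k/ → /kɛ/, /ʔ/ → /ʔɛ/.

kɛjɛdɛfɛʔɛkɛʔɛ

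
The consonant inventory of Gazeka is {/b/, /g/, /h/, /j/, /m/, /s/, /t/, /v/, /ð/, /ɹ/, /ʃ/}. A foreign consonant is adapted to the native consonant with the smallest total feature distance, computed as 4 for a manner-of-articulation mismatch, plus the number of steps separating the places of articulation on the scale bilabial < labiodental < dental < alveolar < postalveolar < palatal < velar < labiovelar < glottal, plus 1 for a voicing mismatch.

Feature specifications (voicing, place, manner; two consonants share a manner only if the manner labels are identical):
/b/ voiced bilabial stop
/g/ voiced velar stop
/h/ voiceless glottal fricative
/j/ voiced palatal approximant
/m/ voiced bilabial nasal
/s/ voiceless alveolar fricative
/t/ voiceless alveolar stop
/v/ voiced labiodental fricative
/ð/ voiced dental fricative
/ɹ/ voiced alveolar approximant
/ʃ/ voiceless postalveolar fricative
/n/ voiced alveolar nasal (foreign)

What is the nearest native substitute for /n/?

/m/ is closest: same manner (nasal), place distance 3 (alveolar→bilabial), same voicing; total 3. Next closest is /ɹ/ at distance 4.

m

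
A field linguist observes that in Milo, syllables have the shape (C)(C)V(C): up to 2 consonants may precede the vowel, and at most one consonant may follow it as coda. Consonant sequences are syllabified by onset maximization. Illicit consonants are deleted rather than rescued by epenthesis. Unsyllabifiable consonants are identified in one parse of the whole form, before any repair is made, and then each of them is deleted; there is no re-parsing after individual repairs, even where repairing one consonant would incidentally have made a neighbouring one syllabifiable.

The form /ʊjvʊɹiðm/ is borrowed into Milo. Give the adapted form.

ʊjvʊɹið

Syllabifying with onset maximization leaves /m/ stranded (at most one coda consonant is licensed; onsets may contain at most 2 consonants).
Each unlicensed consonant is deleted: /m/.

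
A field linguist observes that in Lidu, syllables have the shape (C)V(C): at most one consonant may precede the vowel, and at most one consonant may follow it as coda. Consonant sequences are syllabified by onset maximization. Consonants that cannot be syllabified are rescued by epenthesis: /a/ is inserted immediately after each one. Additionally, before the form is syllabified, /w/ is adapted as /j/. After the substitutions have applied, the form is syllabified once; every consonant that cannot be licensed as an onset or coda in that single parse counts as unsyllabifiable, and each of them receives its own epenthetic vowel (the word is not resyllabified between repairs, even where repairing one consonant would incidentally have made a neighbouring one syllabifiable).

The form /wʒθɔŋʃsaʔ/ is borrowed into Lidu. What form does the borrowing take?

Substitution: /w/ → /j/, giving /jʒθɔŋʃsaʔ/.
The consonants /j/, /ʒ/, /ʃ/ cannot be parsed into a legal (C)V(C) syllable (at most one coda consonant is licensed; onsets are limited to one consonant).
Inserting the epenthetic vowel yields /j/ → /ja/, /ʒ/ → /ʒa/, /ʃ/ → /ʃa/.

jaʒaθɔŋʃasaʔ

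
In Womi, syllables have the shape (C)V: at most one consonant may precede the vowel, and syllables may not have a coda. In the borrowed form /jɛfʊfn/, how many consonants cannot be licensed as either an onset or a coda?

2

Under (C)V, the unsyllabifiable consonants are /f/, /n/ (no codas are permitted; onsets are limited to one consonant).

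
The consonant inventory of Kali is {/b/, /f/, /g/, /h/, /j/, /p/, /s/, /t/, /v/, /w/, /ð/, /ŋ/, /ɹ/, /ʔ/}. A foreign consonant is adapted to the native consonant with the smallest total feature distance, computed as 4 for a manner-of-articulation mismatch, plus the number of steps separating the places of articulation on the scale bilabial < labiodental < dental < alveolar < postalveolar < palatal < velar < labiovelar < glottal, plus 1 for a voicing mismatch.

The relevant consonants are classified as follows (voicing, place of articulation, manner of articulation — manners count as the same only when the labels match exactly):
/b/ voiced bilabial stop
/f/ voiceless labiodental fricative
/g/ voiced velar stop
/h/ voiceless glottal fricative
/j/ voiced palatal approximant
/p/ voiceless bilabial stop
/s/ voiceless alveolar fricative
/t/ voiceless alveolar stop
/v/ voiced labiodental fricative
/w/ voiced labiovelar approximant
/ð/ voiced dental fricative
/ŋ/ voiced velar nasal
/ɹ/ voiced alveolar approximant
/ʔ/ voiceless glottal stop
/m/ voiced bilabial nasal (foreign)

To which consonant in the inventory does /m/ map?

b

/b/ is closest: manner differs (nasal→stop, +4), place distance 0 (bilabial→bilabial), same voicing; total 4. Next closest is /p/ at distance 5.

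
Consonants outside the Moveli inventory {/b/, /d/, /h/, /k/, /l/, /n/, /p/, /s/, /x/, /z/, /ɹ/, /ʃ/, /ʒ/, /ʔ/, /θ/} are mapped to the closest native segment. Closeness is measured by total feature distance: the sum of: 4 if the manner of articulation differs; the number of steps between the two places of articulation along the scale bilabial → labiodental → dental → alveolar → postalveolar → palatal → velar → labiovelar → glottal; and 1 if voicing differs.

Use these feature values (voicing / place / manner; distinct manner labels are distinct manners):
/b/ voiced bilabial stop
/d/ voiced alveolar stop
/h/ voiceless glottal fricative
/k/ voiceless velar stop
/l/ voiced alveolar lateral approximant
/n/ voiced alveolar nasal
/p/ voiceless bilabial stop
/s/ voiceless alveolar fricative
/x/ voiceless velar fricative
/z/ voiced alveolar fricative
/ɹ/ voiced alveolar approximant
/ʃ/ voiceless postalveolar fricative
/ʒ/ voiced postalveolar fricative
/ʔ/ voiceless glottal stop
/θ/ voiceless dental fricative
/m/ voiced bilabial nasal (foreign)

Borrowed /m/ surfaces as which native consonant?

/n/ is closest: same manner (nasal), place distance 3 (bilabial→alveolar), same voicing; total 3. Next closest is /b/ at distance 4.

n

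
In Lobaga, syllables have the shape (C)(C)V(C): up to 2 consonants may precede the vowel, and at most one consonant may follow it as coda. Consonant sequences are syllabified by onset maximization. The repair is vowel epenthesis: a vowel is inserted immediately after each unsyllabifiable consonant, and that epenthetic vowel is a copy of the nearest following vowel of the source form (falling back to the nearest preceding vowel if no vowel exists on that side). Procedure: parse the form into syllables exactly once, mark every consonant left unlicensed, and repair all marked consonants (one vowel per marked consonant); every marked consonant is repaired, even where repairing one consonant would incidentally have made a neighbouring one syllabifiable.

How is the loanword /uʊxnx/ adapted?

The consonants /n/, /x/ cannot be parsed into a legal (C)(C)V(C) syllable (at most one coda consonant is licensed; onsets may contain at most 2 consonants).
Inserting the epenthetic vowel yields /n/ → /nʊ/, /x/ → /xʊ/.

uʊxnʊxʊ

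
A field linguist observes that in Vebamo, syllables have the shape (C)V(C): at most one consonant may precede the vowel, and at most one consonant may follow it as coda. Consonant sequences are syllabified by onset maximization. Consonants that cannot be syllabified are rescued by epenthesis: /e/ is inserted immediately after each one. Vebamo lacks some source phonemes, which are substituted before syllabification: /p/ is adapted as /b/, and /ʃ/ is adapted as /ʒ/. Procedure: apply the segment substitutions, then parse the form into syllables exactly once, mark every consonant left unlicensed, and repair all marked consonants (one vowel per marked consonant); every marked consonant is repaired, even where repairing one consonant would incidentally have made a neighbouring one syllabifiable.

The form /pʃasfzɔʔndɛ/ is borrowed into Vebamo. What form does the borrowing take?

beʒasfezɔʔnedɛ

Substitution: /p/ → /b/, /ʃ/ → /ʒ/, giving /bʒasfzɔʔndɛ/.
The consonants /b/, /f/, /n/ cannot be parsed into a legal (C)V(C) syllable (at most one coda consonant is licensed; onsets are limited to one consonant).
Inserting the epenthetic vowel yields /b/ → /be/, /f/ → /fe/, /n/ → /ne/.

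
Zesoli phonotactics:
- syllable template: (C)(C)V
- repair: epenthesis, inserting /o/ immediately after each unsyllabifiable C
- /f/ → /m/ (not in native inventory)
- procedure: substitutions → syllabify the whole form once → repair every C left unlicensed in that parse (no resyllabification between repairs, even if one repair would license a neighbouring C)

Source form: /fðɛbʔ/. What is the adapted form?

Substitution: /f/ → /m/, giving /mðɛbʔ/.
Under (C)(C)V, the unsyllabifiable consonants are /b/, /ʔ/ (no codas are permitted; onsets may contain at most 2 consonants).
Inserting the epenthetic vowel yields /b/ → /bo/, /ʔ/ → /ʔo/.

mðɛboʔo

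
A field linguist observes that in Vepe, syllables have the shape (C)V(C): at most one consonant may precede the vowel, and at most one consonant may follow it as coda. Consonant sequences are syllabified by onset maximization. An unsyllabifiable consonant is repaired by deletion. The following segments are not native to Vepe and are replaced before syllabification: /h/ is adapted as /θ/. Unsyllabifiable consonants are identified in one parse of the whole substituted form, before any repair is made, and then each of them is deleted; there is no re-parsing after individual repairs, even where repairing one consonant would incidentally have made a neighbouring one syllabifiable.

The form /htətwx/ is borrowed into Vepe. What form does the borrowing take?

tət

Substitution: /h/ → /θ/, giving /θtətwx/.
The consonants /θ/, /w/, /x/ cannot be parsed into a legal (C)V(C) syllable (at most one coda consonant is licensed; onsets are limited to one consonant).
Each unlicensed consonant is deleted: /θ/, /w/, /x/.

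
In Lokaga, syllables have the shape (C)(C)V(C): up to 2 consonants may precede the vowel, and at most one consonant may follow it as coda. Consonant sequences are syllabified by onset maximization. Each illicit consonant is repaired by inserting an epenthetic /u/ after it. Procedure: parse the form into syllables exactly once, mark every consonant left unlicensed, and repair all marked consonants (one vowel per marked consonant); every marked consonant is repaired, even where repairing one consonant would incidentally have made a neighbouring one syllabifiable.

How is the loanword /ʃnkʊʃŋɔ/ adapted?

ʃunkʊʃŋɔ

The consonants /ʃ/ cannot be parsed into a legal (C)(C)V(C) syllable (at most one coda consonant is licensed; onsets may contain at most 2 consonants).
Inserting the epenthetic vowel yields /ʃ/ → /ʃu/.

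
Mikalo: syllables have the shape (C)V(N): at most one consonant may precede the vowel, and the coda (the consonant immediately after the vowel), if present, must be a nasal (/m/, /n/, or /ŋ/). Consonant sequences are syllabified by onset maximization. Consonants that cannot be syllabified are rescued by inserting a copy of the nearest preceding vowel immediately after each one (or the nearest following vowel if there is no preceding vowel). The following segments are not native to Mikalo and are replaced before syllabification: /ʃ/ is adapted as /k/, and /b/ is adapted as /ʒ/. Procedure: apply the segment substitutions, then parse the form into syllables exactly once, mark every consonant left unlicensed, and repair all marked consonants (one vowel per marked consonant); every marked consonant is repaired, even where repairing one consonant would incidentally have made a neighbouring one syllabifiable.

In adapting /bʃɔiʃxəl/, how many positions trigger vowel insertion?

After substitution the input is /ʒkɔikxəl/.
The unsyllabifiable consonants are /ʒ/, /k/, /l/; each receives one epenthetic vowel.

3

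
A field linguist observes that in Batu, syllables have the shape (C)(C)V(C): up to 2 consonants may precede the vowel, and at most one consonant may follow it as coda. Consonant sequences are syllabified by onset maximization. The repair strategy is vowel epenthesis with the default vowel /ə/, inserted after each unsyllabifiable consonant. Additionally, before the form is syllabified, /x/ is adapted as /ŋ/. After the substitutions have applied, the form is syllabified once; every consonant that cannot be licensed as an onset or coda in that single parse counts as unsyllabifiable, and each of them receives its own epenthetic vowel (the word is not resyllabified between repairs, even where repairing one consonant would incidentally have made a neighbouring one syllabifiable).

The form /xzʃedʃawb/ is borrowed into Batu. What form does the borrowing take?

Substitution: /x/ → /ŋ/, giving /ŋzʃedʃawb/.
Syllabifying with onset maximization leaves /ŋ/, /b/ stranded (at most one coda consonant is licensed; onsets may contain at most 2 consonants).
Inserting the epenthetic vowel yields /ŋ/ → /ŋə/, /b/ → /bə/.

ŋəzʃedʃawbə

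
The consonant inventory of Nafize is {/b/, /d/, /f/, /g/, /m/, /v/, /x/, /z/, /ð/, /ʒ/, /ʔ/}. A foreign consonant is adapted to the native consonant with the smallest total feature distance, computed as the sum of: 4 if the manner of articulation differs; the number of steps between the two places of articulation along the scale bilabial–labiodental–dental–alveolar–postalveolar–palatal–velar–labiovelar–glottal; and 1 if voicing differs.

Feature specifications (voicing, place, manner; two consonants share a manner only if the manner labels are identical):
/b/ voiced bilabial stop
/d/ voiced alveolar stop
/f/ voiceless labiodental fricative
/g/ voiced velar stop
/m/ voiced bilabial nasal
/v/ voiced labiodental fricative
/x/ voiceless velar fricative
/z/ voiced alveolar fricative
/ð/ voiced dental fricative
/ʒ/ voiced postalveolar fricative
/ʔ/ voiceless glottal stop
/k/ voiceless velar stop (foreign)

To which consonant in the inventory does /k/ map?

g

/g/ is closest: same manner (stop), place distance 0 (velar→velar), voicing differs (+1); total 1. Next closest is /ʔ/ at distance 2.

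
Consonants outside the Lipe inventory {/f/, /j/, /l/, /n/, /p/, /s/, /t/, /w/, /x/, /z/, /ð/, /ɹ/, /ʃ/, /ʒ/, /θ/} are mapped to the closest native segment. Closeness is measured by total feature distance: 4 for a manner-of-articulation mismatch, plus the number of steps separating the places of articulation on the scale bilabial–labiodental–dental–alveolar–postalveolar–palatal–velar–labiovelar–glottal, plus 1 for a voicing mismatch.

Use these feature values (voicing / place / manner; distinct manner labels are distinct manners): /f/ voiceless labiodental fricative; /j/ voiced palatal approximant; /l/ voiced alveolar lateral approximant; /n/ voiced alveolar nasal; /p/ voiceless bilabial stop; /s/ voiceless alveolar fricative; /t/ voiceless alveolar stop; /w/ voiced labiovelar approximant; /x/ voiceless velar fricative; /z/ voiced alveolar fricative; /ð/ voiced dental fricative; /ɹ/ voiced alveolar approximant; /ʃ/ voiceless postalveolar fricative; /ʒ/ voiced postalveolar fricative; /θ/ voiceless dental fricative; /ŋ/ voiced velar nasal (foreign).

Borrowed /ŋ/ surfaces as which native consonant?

/n/ is closest: same manner (nasal), place distance 3 (velar→alveolar), same voicing; total 3. Next closest is /j/ at distance 5.

n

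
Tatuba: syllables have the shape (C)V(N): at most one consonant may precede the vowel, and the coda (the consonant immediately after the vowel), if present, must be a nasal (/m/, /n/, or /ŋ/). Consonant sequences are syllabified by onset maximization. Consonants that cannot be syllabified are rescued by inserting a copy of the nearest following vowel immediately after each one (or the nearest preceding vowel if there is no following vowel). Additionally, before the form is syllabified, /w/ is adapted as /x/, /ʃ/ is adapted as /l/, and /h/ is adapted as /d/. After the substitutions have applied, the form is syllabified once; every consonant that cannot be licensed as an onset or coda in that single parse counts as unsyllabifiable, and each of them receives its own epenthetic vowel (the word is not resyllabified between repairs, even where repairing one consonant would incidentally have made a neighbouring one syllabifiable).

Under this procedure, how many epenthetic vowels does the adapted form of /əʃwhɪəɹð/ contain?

4

After substitution the input is /əlxdɪəɹð/.
The unsyllabifiable consonants are /l/, /x/, /ɹ/, /ð/; each receives one epenthetic vowel.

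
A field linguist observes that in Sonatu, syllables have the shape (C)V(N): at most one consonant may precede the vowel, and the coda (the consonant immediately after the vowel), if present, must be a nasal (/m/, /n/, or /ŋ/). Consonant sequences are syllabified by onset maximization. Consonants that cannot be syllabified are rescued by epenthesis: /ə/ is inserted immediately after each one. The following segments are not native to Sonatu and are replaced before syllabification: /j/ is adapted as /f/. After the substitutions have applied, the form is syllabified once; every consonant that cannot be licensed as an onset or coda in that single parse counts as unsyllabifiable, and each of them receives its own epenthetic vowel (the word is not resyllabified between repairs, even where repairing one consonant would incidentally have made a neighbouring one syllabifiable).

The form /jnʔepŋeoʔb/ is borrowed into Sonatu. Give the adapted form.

fənəʔepəŋeoʔəbə

Substitution: /j/ → /f/, giving /fnʔepŋeoʔb/.
The consonants /f/, /n/, /p/, /ʔ/, /b/ cannot be parsed into a legal (C)V(N) syllable (only a nasal (/m/, /n/, or /ŋ/) is licensed in coda position; onsets are limited to one consonant).
Epenthesis after each stranded consonant: /f/ → /fə/, /n/ → /nə/, /p/ → /pə/, /ʔ/ → /ʔə/, /b/ → /bə/.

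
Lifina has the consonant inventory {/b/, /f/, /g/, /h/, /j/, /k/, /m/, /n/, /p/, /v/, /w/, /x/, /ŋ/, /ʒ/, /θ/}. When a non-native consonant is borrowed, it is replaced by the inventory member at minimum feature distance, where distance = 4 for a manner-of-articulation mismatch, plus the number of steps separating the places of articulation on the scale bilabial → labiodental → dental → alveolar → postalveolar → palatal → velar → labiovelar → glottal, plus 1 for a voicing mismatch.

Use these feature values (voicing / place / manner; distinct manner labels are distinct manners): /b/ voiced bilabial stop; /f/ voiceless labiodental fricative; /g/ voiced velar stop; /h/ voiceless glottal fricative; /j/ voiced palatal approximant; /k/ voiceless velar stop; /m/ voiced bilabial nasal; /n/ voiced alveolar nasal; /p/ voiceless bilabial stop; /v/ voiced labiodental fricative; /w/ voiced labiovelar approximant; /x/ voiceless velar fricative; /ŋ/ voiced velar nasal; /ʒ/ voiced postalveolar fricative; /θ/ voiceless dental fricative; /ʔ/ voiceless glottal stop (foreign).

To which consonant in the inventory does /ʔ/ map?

/k/ is closest: same manner (stop), place distance 2 (glottal→velar), same voicing; total 2. Next closest is /g/ at distance 3.

k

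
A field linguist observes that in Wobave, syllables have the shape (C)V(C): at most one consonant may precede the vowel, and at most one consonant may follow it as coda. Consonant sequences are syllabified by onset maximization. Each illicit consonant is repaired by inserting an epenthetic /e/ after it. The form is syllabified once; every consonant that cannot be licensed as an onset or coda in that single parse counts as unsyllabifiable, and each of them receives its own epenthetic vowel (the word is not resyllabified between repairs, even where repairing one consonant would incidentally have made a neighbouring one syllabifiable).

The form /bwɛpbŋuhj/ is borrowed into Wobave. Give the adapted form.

Syllabifying with onset maximization leaves /b/, /b/, /j/ stranded (at most one coda consonant is licensed; onsets are limited to one consonant).
Epenthesis after each stranded consonant: /b/ → /be/, /b/ → /be/, /j/ → /je/.

bewɛpbeŋuhje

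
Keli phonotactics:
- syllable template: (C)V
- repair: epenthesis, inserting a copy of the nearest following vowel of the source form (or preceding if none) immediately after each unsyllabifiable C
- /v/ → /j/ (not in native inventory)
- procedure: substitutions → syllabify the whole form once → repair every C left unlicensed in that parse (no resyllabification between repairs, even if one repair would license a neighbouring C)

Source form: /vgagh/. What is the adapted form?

jagagaha

Substitution: /v/ → /j/, giving /jgagh/.
Syllabifying with onset maximization leaves /j/, /g/, /h/ stranded (no codas are permitted; onsets are limited to one consonant).
Inserting the epenthetic vowel yields /j/ → /ja/, /g/ → /ga/, /h/ → /ha/.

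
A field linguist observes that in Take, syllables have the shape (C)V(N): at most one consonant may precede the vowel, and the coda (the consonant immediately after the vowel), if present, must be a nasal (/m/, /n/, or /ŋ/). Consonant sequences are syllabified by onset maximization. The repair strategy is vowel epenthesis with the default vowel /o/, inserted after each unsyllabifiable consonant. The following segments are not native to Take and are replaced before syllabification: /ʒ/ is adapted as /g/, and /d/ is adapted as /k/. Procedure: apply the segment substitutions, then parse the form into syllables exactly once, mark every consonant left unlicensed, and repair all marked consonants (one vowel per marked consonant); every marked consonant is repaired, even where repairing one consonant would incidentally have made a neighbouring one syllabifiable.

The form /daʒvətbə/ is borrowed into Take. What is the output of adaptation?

kagovətobə

Substitution: /d/ → /k/, /ʒ/ → /g/, giving /kagvətbə/.
Syllabifying with onset maximization leaves /g/, /t/ stranded (only a nasal (/m/, /n/, or /ŋ/) is licensed in coda position; onsets are limited to one consonant).
Inserting the epenthetic vowel yields /g/ → /go/, /t/ → /to/.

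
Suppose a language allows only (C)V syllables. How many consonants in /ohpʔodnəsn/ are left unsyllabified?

Under (C)V, the unsyllabifiable consonants are /h/, /p/, /d/, /s/, /n/ (no codas are permitted; onsets are limited to one consonant).

5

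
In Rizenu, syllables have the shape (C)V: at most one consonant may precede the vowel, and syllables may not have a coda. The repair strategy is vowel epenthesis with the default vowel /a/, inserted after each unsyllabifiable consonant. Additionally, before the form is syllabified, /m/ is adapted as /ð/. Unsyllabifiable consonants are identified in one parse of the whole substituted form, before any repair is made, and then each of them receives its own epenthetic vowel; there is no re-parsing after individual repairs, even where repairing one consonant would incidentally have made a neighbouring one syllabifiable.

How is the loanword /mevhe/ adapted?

Substitution: /m/ → /ð/, giving /ðevhe/.
Syllabifying with onset maximization leaves /v/ stranded (no codas are permitted; onsets are limited to one consonant).
Each unlicensed consonant becomes the onset of a new syllable: /v/ → /va/.

ðevahe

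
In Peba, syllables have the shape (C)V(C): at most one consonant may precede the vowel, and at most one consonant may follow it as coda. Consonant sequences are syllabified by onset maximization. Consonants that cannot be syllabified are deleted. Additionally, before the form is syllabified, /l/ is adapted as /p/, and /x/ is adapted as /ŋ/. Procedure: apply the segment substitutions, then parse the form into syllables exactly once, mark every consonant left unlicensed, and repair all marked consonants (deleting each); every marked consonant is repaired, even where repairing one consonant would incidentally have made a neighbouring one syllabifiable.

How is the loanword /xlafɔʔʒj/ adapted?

pafɔʔ

Substitution: /x/ → /ŋ/, /l/ → /p/, giving /ŋpafɔʔʒj/.
Syllabifying with onset maximization leaves /ŋ/, /ʒ/, /j/ stranded (at most one coda consonant is licensed; onsets are limited to one consonant).
Each unlicensed consonant is deleted: /ŋ/, /ʒ/, /j/.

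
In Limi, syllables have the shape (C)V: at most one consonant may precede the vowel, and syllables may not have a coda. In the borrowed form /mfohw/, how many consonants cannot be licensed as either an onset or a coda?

3

Under (C)V, the unsyllabifiable consonants are /m/, /h/, /w/ (no codas are permitted; onsets are limited to one consonant).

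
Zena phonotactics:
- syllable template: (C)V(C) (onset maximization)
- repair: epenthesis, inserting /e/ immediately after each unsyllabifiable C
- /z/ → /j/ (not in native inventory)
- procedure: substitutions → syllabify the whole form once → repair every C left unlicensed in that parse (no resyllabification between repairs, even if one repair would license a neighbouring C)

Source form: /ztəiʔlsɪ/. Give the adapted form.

Substitution: /z/ → /j/, giving /jtəiʔlsɪ/.
Syllabifying with onset maximization leaves /j/, /l/ stranded (at most one coda consonant is licensed; onsets are limited to one consonant).
Inserting the epenthetic vowel yields /j/ → /je/, /l/ → /le/.

jetəiʔlesɪ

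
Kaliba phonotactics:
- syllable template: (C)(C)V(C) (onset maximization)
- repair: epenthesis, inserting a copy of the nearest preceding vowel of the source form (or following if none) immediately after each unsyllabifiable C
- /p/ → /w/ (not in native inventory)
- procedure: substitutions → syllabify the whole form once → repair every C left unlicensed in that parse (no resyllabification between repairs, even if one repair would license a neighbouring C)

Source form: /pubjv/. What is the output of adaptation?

wubjuvu

Substitution: /p/ → /w/, giving /wubjv/.
Under (C)(C)V(C), the unsyllabifiable consonants are /j/, /v/ (at most one coda consonant is licensed; onsets may contain at most 2 consonants).
Inserting the epenthetic vowel yields /j/ → /ju/, /v/ → /vu/.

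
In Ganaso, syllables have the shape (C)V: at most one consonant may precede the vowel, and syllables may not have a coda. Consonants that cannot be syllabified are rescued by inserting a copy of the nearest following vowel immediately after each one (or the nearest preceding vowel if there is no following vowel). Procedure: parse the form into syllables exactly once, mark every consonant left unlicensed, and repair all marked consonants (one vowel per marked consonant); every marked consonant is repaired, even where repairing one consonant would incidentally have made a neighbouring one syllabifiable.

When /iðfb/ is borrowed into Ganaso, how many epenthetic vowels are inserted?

The unsyllabifiable consonants are /ð/, /f/, /b/; each receives one epenthetic vowel.

3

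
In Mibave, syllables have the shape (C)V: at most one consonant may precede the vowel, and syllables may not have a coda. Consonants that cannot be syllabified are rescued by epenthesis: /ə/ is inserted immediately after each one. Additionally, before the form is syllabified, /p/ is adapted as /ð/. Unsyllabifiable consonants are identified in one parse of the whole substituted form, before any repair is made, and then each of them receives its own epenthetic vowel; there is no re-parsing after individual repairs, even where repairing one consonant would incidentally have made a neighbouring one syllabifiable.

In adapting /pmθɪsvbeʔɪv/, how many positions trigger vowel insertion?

After substitution the input is /ðmθɪsvbeʔɪv/.
The unsyllabifiable consonants are /ð/, /m/, /s/, /v/, /v/; each receives one epenthetic vowel.

5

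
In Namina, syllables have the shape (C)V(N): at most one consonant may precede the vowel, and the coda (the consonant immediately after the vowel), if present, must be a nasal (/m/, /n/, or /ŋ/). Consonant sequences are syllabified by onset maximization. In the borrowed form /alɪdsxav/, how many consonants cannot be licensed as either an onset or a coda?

3

Under (C)V(N), the unsyllabifiable consonants are /d/, /s/, /v/ (only a nasal (/m/, /n/, or /ŋ/) is licensed in coda position; onsets are limited to one consonant).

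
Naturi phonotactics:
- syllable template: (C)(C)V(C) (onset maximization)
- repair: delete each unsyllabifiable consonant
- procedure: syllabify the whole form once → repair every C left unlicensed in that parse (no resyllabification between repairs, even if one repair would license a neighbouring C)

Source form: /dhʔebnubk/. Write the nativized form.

hʔebnub

Syllabifying with onset maximization leaves /d/, /k/ stranded (at most one coda consonant is licensed; onsets may contain at most 2 consonants).
Deleting the stranded consonants removes /d/, /k/.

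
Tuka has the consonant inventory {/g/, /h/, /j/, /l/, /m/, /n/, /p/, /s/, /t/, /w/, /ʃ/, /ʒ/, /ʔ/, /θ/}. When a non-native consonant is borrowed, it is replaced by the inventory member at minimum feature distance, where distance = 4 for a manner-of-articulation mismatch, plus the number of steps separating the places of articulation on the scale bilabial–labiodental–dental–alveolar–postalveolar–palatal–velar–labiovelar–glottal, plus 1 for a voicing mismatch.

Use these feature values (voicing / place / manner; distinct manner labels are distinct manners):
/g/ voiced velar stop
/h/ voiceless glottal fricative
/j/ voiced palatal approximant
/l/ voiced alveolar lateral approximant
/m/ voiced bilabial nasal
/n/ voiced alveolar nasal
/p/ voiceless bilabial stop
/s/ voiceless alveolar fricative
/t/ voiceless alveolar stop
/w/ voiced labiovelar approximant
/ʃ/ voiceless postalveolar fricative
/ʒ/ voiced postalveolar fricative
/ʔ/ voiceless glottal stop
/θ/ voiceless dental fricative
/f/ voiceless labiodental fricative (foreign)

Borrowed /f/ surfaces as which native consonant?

θ

/θ/ is closest: same manner (fricative), place distance 1 (labiodental→dental), same voicing; total 1. Next closest is /s/ at distance 2.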